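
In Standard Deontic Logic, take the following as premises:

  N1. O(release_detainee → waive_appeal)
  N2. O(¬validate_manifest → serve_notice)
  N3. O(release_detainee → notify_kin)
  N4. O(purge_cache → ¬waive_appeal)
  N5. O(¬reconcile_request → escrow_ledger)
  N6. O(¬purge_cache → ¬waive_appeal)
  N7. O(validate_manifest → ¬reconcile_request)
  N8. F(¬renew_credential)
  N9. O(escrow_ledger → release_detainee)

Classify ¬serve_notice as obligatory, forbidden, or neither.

Forbidden

Premises 4 and 6 cover both cases: O(purge_cache → ¬waive_appeal) and O(¬purge_cache → ¬waive_appeal). Since purge_cache ∨ ¬purge_cache is a tautology, O(¬waive_appeal) follows.
The contrapositive of premise 1 (O(release_detainee → waive_appeal)) is O(¬waive_appeal → ¬release_detainee), and O(¬waive_appeal) is already established, so O(¬release_detainee).
The contrapositive of premise 9 (O(escrow_ledger → release_detainee)) is O(¬release_detainee → ¬escrow_ledger), and O(¬release_detainee) is already established, so O(¬escrow_ledger).
Premise 5 is O(¬reconcile_request → escrow_ledger); contrapositively O(¬escrow_ledger → reconcile_request). Since O(¬escrow_ledger) holds, K gives O(reconcile_request).
Premise 7 is O(validate_manifest → ¬reconcile_request); contrapositively O(reconcile_request → ¬validate_manifest). Since O(reconcile_request) holds, K gives O(¬validate_manifest).
From O(¬validate_manifest) and premise 2, O(¬validate_manifest → serve_notice), we obtain O(serve_notice).
Premises 3, 8 do not contribute to this derivation.
Thus O(serve_notice), which is F(¬serve_notice): ¬serve_notice is forbidden.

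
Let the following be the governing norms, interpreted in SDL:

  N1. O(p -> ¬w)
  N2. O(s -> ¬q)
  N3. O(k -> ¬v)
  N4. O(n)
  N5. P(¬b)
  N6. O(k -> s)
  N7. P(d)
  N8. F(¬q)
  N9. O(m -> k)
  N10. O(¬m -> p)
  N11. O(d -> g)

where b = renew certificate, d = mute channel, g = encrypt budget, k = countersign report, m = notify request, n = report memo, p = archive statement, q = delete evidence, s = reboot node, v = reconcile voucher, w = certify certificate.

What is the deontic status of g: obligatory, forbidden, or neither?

Premise 11 is O(d -> g), but O(d) is not derivable from the premises (the permission P(d) asserts only ¬O(¬d), not O(d)), so it does not yield O(g).
No premise or chain of K-axiom applications forces O(g), and none forces O(¬g). So g is neither obligatory nor forbidden under these norms.

Neither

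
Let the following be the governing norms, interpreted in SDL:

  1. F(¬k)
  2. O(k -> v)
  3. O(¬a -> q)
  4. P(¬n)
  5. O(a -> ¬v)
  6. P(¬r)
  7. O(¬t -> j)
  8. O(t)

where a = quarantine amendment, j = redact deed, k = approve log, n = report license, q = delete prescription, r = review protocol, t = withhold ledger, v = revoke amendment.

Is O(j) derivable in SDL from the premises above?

Premise 7 is O(¬t -> j), but O(¬t) is not derivable from the premises, so it does not yield O(j).
No other premise forces O(j). An ideal world satisfying every premise can still have j false, so O(j) is not derivable.

No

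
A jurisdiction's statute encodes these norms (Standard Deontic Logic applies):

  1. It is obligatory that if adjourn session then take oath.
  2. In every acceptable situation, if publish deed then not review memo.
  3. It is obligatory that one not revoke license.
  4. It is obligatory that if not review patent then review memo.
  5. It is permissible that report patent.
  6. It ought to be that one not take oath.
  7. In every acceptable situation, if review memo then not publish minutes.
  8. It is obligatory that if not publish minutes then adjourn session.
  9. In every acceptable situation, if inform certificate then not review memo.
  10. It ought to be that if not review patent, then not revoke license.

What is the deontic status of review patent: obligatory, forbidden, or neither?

Obligatory

Premise 6 states O(¬take_oath) outright.
Premise 1 is O(adjourn_session → take_oath); contrapositively O(¬take_oath → ¬adjourn_session). Since O(¬take_oath) holds, K gives O(¬adjourn_session).
Premise 8 is O(¬publish_minutes → adjourn_session); contrapositively O(¬adjourn_session → publish_minutes). Since O(¬adjourn_session) holds, K gives O(publish_minutes).
Premise 7 is O(review_memo → ¬publish_minutes); contrapositively O(publish_minutes → ¬review_memo). Since O(publish_minutes) holds, K gives O(¬review_memo).
Premise 4 is O(¬review_patent → review_memo); contrapositively O(¬review_memo → review_patent). Since O(¬review_memo) holds, K gives O(review_patent).
Premises 2, 3, 5, 9, 10 do not contribute to this derivation.
Hence review_patent is obligatory.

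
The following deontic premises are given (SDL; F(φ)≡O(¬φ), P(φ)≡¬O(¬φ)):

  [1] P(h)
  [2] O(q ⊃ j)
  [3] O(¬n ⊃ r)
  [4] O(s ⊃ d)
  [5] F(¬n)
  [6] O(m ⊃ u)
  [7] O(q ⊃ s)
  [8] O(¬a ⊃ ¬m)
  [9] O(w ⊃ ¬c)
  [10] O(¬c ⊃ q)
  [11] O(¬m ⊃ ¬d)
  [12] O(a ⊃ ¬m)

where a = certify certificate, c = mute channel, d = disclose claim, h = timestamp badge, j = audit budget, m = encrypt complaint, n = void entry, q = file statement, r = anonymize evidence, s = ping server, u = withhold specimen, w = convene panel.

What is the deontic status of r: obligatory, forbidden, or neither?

Premise 3 is O(¬n ⊃ r), but O(¬n) is not derivable from the premises, so it does not yield O(r).
No premise or chain of K-axiom applications forces O(r), and none forces O(¬r). So r is neither obligatory nor forbidden under these norms.

Neither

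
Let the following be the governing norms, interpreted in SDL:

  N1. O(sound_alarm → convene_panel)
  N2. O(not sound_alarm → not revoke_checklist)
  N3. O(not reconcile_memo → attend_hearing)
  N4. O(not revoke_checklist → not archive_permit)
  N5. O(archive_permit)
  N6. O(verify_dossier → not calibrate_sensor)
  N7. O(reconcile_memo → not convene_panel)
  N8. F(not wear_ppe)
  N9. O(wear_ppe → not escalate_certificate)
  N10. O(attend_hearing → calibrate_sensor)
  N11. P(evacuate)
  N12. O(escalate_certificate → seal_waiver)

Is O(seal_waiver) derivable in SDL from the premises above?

No

Premise 12 is O(escalate_certificate → seal_waiver), but O(escalate_certificate) is not derivable from the premises, so it does not yield O(seal_waiver).
No other premise forces O(seal_waiver). An ideal world satisfying every premise can still have seal_waiver false, so O(seal_waiver) is not derivable.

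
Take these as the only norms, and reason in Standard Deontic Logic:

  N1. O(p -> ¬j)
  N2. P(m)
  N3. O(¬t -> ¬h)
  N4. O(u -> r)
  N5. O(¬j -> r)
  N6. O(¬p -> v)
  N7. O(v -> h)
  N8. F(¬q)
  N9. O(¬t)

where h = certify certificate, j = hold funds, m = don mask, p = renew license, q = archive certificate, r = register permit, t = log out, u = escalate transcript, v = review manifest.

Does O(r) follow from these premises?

From premise 9 we have O(¬t).
Applying K to premise 3 (O(¬t -> ¬h)) and O(¬t) yields O(¬h).
Premise 7 is O(v -> h); contrapositively O(¬h -> ¬v). Since O(¬h) holds, K gives O(¬v).
Premise 6, O(¬p -> v), contraposes to O(¬v -> p); with O(¬v) we get O(p).
From O(p) and premise 1, O(p -> ¬j), we obtain O(¬j).
Applying K to premise 5 (O(¬j -> r)) and O(¬j) yields O(r).
Premises 2, 4, 8 do not contribute to this derivation.
So O(r) follows.

Yes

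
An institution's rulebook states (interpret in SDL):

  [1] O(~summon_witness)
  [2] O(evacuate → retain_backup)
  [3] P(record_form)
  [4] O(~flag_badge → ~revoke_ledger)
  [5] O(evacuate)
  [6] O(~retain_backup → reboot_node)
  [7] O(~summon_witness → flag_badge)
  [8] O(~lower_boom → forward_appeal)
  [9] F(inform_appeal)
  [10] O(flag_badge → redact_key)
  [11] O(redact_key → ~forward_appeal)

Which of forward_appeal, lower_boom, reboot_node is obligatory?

Premise 1 gives O(~summon_witness).
With premise 7, O(~summon_witness → flag_badge), the K-axiom yields O(flag_badge).
Applying K to premise 10 (O(flag_badge → redact_key)) and O(flag_badge) yields O(redact_key).
Applying K to premise 11 (O(redact_key → ~forward_appeal)) and O(redact_key) yields O(~forward_appeal).
Premise 8, O(~lower_boom → forward_appeal), contraposes to O(~forward_appeal → lower_boom); with O(~forward_appeal) we get O(lower_boom).
So O(lower_boom) holds — lower_boom is obligatory. None of the other listed options is made obligatory by any chain of premises.

lower_boom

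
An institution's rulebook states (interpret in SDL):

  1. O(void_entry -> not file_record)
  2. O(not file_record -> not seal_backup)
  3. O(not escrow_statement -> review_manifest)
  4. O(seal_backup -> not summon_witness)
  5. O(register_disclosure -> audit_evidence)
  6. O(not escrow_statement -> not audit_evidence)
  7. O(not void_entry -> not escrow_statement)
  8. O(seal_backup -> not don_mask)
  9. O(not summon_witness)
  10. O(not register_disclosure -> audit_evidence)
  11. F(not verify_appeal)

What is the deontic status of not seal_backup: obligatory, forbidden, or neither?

Premises 5 and 10 cover both cases: O(register_disclosure -> audit_evidence) and O(not register_disclosure -> audit_evidence). Since register_disclosure ∨ not register_disclosure is a tautology, O(audit_evidence) follows.
Premise 6, O(not escrow_statement -> not audit_evidence), contraposes to O(audit_evidence -> escrow_statement); with O(audit_evidence) we get O(escrow_statement).
Premise 7 is O(not void_entry -> not escrow_statement); contrapositively O(escrow_statement -> void_entry). Since O(escrow_statement) holds, K gives O(void_entry).
Applying K to premise 1 (O(void_entry -> not file_record)) and O(void_entry) yields O(not file_record).
Applying K to premise 2 (O(not file_record -> not seal_backup)) and O(not file_record) yields O(not seal_backup).
Premises 3, 4, 8, 9, 11 do not contribute to this derivation.
Hence not seal_backup is obligatory.

Obligatory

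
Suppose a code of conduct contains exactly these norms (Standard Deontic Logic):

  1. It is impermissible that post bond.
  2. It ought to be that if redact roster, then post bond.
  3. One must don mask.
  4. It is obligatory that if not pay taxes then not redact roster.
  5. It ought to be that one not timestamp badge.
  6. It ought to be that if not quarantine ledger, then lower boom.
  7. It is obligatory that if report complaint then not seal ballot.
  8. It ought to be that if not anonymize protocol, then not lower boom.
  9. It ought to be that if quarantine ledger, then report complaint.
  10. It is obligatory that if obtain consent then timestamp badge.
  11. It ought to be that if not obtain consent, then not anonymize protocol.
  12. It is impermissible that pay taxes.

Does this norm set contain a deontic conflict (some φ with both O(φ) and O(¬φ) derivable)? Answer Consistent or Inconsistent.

Premise 2 is O(redact_roster → post_bond), but O(redact_roster) is not derivable from the premises, so it does not yield O(post_bond).
So O(post_bond) is not derivable, and the apparent clash with O(¬post_bond) does not arise.
A world satisfying every obligation exists (e.g. anonymize_protocol=false, don_mask=true, lower_boom=false, obtain_consent=false, pay_taxes=false, post_bond=false, quarantine_ledger=true, redact_roster=false, report_complaint=true, seal_ballot=false, timestamp_badge=false); no atom is both obligatory and forbidden, so the set is consistent.

Consistent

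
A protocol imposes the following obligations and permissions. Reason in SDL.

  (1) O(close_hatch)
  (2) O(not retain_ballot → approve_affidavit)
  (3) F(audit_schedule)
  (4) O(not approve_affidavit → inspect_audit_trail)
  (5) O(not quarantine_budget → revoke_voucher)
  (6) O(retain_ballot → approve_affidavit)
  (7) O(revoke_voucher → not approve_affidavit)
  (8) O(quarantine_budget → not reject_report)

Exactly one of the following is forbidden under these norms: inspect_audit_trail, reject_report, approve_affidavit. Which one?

By case analysis on retain_ballot: premise 6 gives O(retain_ballot → approve_affidavit) and premise 2 gives O(not retain_ballot → approve_affidavit), so O(approve_affidavit) either way.
Premise 7, O(revoke_voucher → not approve_affidavit), contraposes to O(approve_affidavit → not revoke_voucher); with O(approve_affidavit) we get O(not revoke_voucher).
Premise 5 is O(not quarantine_budget → revoke_voucher); contrapositively O(not revoke_voucher → quarantine_budget). Since O(not revoke_voucher) holds, K gives O(quarantine_budget).
With premise 8, O(quarantine_budget → not reject_report), the K-axiom yields O(not reject_report).
So O(not reject_report) holds, i.e. reject_report is forbidden. None of the other listed options is forbidden under the premises.

reject_report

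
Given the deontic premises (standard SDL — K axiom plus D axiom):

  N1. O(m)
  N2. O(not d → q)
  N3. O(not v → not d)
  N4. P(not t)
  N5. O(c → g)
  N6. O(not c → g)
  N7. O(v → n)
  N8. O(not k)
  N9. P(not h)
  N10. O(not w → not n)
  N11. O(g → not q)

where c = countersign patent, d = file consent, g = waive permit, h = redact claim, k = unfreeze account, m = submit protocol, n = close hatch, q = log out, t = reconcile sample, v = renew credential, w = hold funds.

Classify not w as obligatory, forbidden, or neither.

By case analysis on c: premise 5 gives O(c → g) and premise 6 gives O(not c → g), so O(g) either way.
Premise 11 is O(g → not q); since O(g), deontic closure gives O(not q).
The contrapositive of premise 2 (O(not d → q)) is O(not q → d), and O(not q) is already established, so O(d).
Premise 3, O(not v → not d), contraposes to O(d → v); with O(d) we get O(v).
From O(v) and premise 7, O(v → n), we obtain O(n).
Premise 10 is O(not w → not n); contrapositively O(n → w). Since O(n) holds, K gives O(w).
Premises 1, 4, 8, 9 do not contribute to this derivation.
Thus O(w), which is F(not w): not w is forbidden.

Forbidden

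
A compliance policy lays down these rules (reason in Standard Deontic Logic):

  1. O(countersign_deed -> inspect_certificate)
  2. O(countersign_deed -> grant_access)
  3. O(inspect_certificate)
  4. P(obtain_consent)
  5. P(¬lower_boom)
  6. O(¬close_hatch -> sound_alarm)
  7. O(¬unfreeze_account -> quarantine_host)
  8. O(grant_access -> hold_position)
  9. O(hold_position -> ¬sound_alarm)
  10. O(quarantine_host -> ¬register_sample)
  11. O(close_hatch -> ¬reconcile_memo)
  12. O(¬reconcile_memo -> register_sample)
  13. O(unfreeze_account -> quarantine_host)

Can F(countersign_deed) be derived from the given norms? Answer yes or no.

Yes

Premises 13 and 7 are O(unfreeze_account -> quarantine_host) and O(¬unfreeze_account -> quarantine_host); every ideal world satisfies unfreeze_account or ¬unfreeze_account, so in either case quarantine_host holds — hence O(quarantine_host).
From O(quarantine_host) and premise 10, O(quarantine_host -> ¬register_sample), we obtain O(¬register_sample).
The contrapositive of premise 12 (O(¬reconcile_memo -> register_sample)) is O(¬register_sample -> reconcile_memo), and O(¬register_sample) is already established, so O(reconcile_memo).
Premise 11 is O(close_hatch -> ¬reconcile_memo); contrapositively O(reconcile_memo -> ¬close_hatch). Since O(reconcile_memo) holds, K gives O(¬close_hatch).
From O(¬close_hatch) and premise 6, O(¬close_hatch -> sound_alarm), we obtain O(sound_alarm).
Premise 9, O(hold_position -> ¬sound_alarm), contraposes to O(sound_alarm -> ¬hold_position); with O(sound_alarm) we get O(¬hold_position).
Premise 8, O(grant_access -> hold_position), contraposes to O(¬hold_position -> ¬grant_access); with O(¬hold_position) we get O(¬grant_access).
The contrapositive of premise 2 (O(countersign_deed -> grant_access)) is O(¬grant_access -> ¬countersign_deed), and O(¬grant_access) is already established, so O(¬countersign_deed).
Premises 1, 3, 4, 5 do not contribute to this derivation.
So O(¬countersign_deed) holds, i.e. F(countersign_deed). The claim follows.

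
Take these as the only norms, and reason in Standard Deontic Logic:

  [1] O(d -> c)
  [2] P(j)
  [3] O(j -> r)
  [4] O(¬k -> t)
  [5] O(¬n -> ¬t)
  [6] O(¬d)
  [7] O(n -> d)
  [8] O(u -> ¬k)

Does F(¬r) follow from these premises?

No

Premise 3 is O(j -> r), but O(j) is not derivable from the premises (the permission P(j) asserts only ¬O(¬j), not O(j)), so it does not yield O(r).
No other premise forces O(r). An ideal world satisfying every premise can still have ¬r true, so F(¬r) is not derivable.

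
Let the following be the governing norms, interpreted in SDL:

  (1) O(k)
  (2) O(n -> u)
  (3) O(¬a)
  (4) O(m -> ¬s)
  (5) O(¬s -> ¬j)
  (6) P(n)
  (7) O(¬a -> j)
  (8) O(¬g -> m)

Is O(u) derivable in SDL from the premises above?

Premise 2 is O(n -> u), but O(n) is not derivable from the premises (the permission P(n) asserts only ¬O(¬n), not O(n)), so it does not yield O(u).
No other premise forces O(u). An ideal world satisfying every premise can still have u false, so O(u) is not derivable.

No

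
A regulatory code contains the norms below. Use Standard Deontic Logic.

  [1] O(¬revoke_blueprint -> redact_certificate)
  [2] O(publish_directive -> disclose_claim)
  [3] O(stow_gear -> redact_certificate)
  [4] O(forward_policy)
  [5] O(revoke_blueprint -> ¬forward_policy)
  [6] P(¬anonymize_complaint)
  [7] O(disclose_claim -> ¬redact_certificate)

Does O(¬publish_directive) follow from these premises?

From premise 4 we have O(forward_policy).
The contrapositive of premise 5 (O(revoke_blueprint -> ¬forward_policy)) is O(forward_policy -> ¬revoke_blueprint), and O(forward_policy) is already established, so O(¬revoke_blueprint).
Premise 1 is O(¬revoke_blueprint -> redact_certificate); since O(¬revoke_blueprint), deontic closure gives O(redact_certificate).
Premise 7 is O(disclose_claim -> ¬redact_certificate); contrapositively O(redact_certificate -> ¬disclose_claim). Since O(redact_certificate) holds, K gives O(¬disclose_claim).
The contrapositive of premise 2 (O(publish_directive -> disclose_claim)) is O(¬disclose_claim -> ¬publish_directive), and O(¬disclose_claim) is already established, so O(¬publish_directive).
Premises 3, 6 do not contribute to this derivation.
So O(¬publish_directive) follows.

Yes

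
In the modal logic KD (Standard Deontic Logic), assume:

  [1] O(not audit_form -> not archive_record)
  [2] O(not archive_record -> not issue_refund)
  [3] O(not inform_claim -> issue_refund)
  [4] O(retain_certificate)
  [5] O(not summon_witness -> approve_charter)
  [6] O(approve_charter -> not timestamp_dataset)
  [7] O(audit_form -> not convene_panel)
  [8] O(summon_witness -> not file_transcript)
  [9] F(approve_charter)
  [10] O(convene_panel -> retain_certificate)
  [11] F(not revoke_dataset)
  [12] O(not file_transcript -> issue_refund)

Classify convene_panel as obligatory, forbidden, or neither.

Premise 9 is F(approve_charter), i.e. O(not approve_charter).
The contrapositive of premise 5 (O(not summon_witness -> approve_charter)) is O(not approve_charter -> summon_witness), and O(not approve_charter) is already established, so O(summon_witness).
Premise 8 is O(summon_witness -> not file_transcript); since O(summon_witness), deontic closure gives O(not file_transcript).
From O(not file_transcript) and premise 12, O(not file_transcript -> issue_refund), we obtain O(issue_refund).
Premise 2, O(not archive_record -> not issue_refund), contraposes to O(issue_refund -> archive_record); with O(issue_refund) we get O(archive_record).
The contrapositive of premise 1 (O(not audit_form -> not archive_record)) is O(archive_record -> audit_form), and O(archive_record) is already established, so O(audit_form).
From O(audit_form) and premise 7, O(audit_form -> not convene_panel), we obtain O(not convene_panel).
Premises 3, 4, 6, 10, 11 do not contribute to this derivation.
Thus O(not convene_panel), which is F(convene_panel): convene_panel is forbidden.

Forbidden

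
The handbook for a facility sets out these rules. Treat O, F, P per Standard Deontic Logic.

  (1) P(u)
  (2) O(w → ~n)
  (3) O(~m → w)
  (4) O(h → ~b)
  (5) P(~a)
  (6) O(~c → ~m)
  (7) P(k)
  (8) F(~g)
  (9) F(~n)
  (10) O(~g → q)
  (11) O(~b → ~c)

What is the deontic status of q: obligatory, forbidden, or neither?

Neither

Premise 10 is O(~g → q), but O(~g) is not derivable from the premises, so it does not yield O(q).
No premise or chain of K-axiom applications forces O(q), and none forces O(~q). So q is neither obligatory nor forbidden under these norms.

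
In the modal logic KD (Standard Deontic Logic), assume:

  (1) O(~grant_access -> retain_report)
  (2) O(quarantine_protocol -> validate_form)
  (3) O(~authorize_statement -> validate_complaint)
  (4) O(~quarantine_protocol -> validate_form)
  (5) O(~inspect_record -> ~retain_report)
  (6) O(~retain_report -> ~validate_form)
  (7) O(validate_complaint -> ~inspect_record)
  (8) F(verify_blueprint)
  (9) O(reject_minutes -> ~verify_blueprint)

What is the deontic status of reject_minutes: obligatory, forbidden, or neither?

Premise 9 is O(reject_minutes -> ~verify_blueprint); even if O(~verify_blueprint) held, inferring O(reject_minutes) would be affirming the consequent — invalid.
No premise or chain of K-axiom applications forces O(reject_minutes), and none forces O(~reject_minutes). So reject_minutes is neither obligatory nor forbidden under these norms.

Neither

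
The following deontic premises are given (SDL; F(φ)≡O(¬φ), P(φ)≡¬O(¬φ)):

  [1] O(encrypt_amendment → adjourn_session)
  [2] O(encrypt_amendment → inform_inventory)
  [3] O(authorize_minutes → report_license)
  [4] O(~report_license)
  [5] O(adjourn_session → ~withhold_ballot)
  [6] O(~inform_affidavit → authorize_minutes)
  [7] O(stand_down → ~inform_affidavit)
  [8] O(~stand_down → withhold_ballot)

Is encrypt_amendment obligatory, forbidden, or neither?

Forbidden

Premise 4 gives O(~report_license).
The contrapositive of premise 3 (O(authorize_minutes → report_license)) is O(~report_license → ~authorize_minutes), and O(~report_license) is already established, so O(~authorize_minutes).
Premise 6 is O(~inform_affidavit → authorize_minutes); contrapositively O(~authorize_minutes → inform_affidavit). Since O(~authorize_minutes) holds, K gives O(inform_affidavit).
Premise 7, O(stand_down → ~inform_affidavit), contraposes to O(inform_affidavit → ~stand_down); with O(inform_affidavit) we get O(~stand_down).
From O(~stand_down) and premise 8, O(~stand_down → withhold_ballot), we obtain O(withhold_ballot).
Premise 5, O(adjourn_session → ~withhold_ballot), contraposes to O(withhold_ballot → ~adjourn_session); with O(withhold_ballot) we get O(~adjourn_session).
Premise 1, O(encrypt_amendment → adjourn_session), contraposes to O(~adjourn_session → ~encrypt_amendment); with O(~adjourn_session) we get O(~encrypt_amendment).
Premise 2 does not contribute to this derivation.
Thus O(~encrypt_amendment), which is F(encrypt_amendment): encrypt_amendment is forbidden.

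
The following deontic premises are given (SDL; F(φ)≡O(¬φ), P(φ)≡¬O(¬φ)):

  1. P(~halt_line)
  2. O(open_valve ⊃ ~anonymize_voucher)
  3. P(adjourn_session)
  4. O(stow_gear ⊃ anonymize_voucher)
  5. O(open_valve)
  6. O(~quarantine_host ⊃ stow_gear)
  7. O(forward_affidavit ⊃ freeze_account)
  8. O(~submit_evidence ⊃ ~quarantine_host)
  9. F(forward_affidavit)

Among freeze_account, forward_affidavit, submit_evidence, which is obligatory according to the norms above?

Premise 5 states O(open_valve) outright.
With premise 2, O(open_valve ⊃ ~anonymize_voucher), the K-axiom yields O(~anonymize_voucher).
Premise 4 is O(stow_gear ⊃ anonymize_voucher); contrapositively O(~anonymize_voucher ⊃ ~stow_gear). Since O(~anonymize_voucher) holds, K gives O(~stow_gear).
Premise 6 is O(~quarantine_host ⊃ stow_gear); contrapositively O(~stow_gear ⊃ quarantine_host). Since O(~stow_gear) holds, K gives O(quarantine_host).
The contrapositive of premise 8 (O(~submit_evidence ⊃ ~quarantine_host)) is O(quarantine_host ⊃ submit_evidence), and O(quarantine_host) is already established, so O(submit_evidence).
So O(submit_evidence) holds — submit_evidence is obligatory. None of the other listed options is made obligatory by any chain of premises.

submit_evidence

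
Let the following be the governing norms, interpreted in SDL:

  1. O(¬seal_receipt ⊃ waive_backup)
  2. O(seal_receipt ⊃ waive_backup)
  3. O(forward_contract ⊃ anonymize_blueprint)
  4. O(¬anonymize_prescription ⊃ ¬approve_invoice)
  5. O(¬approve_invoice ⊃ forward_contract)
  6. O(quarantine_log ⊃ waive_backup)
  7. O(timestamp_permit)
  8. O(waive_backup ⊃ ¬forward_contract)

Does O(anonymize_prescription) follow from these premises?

Yes

Premises 1 and 2 are O(¬seal_receipt ⊃ waive_backup) and O(seal_receipt ⊃ waive_backup); every ideal world satisfies ¬seal_receipt or seal_receipt, so in either case waive_backup holds — hence O(waive_backup).
Premise 8 is O(waive_backup ⊃ ¬forward_contract); since O(waive_backup), deontic closure gives O(¬forward_contract).
The contrapositive of premise 5 (O(¬approve_invoice ⊃ forward_contract)) is O(¬forward_contract ⊃ approve_invoice), and O(¬forward_contract) is already established, so O(approve_invoice).
Premise 4 is O(¬anonymize_prescription ⊃ ¬approve_invoice); contrapositively O(approve_invoice ⊃ anonymize_prescription). Since O(approve_invoice) holds, K gives O(anonymize_prescription).
Premises 3, 6, 7 do not contribute to this derivation.
So O(anonymize_prescription) follows.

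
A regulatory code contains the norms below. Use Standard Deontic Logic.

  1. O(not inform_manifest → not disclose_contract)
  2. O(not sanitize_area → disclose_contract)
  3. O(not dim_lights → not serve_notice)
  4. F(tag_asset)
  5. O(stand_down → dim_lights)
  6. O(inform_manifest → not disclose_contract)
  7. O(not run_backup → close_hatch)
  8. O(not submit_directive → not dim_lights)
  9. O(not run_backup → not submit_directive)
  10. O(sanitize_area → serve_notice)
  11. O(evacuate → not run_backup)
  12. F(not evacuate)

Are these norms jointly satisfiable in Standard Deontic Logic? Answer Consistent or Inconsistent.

Inconsistent

Premises 1 and 6 are O(not inform_manifest → not disclose_contract) and O(inform_manifest → not disclose_contract); every ideal world satisfies not inform_manifest or inform_manifest, so in either case not disclose_contract holds — hence O(not disclose_contract).
Premise 2, O(not sanitize_area → disclose_contract), contraposes to O(not disclose_contract → sanitize_area); with O(not disclose_contract) we get O(sanitize_area).
Applying K to premise 10 (O(sanitize_area → serve_notice)) and O(sanitize_area) yields O(serve_notice).
The contrapositive of premise 3 (O(not dim_lights → not serve_notice)) is O(serve_notice → dim_lights), and O(serve_notice) is already established, so O(dim_lights).
The contrapositive of premise 8 (O(not submit_directive → not dim_lights)) is O(dim_lights → submit_directive), and O(dim_lights) is already established, so O(submit_directive).
Premise 9, O(not run_backup → not submit_directive), contraposes to O(submit_directive → run_backup); with O(submit_directive) we get O(run_backup).
The contrapositive of premise 11 (O(evacuate → not run_backup)) is O(run_backup → not evacuate), and O(run_backup) is already established, so O(not evacuate).
But premise 12, F(not evacuate), means O(evacuate).
We now have both O(not evacuate) and O(evacuate) — evacuate is simultaneously obligatory and forbidden, violating the D-axiom.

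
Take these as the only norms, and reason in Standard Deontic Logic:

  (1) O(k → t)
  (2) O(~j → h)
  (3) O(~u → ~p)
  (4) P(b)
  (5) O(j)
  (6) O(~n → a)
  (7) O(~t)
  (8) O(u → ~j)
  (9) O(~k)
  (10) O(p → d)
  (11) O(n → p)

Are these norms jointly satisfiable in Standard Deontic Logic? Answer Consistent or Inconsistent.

Premise 1 is O(k → t), but O(k) is not derivable from the premises, so it does not yield O(t).
So O(t) is not derivable, and the apparent clash with O(~t) does not arise.
A world satisfying every obligation exists (e.g. a=true, b=false, d=false, h=false, j=true, k=false, n=false, p=false, t=false, u=false); no atom is both obligatory and forbidden, so the set is consistent.

Consistent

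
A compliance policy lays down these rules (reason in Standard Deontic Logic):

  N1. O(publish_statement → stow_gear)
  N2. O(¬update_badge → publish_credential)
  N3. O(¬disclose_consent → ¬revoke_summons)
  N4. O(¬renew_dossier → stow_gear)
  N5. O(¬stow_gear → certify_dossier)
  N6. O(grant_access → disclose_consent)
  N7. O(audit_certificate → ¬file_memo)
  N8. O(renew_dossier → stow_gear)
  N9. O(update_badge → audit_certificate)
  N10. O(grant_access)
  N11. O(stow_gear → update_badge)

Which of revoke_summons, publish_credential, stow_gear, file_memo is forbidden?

file_memo

By case analysis on renew_dossier: premise 8 gives O(renew_dossier → stow_gear) and premise 4 gives O(¬renew_dossier → stow_gear), so O(stow_gear) either way.
From O(stow_gear) and premise 11, O(stow_gear → update_badge), we obtain O(update_badge).
With premise 9, O(update_badge → audit_certificate), the K-axiom yields O(audit_certificate).
From O(audit_certificate) and premise 7, O(audit_certificate → ¬file_memo), we obtain O(¬file_memo).
So O(¬file_memo) holds, i.e. file_memo is forbidden. None of the other listed options is forbidden under the premises.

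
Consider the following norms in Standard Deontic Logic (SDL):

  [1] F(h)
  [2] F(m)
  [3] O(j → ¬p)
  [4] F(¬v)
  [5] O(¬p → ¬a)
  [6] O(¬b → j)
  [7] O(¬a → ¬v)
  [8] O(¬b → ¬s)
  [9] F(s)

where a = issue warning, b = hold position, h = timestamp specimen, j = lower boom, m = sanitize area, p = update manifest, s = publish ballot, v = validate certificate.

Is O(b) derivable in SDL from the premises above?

Premise 4 is F(¬v), i.e. O(v).
Premise 7 is O(¬a → ¬v); contrapositively O(v → a). Since O(v) holds, K gives O(a).
Premise 5, O(¬p → ¬a), contraposes to O(a → p); with O(a) we get O(p).
Premise 3, O(j → ¬p), contraposes to O(p → ¬j); with O(p) we get O(¬j).
The contrapositive of premise 6 (O(¬b → j)) is O(¬j → b), and O(¬j) is already established, so O(b).
Premises 1, 2, 8, 9 do not contribute to this derivation.
So O(b) follows.

Yes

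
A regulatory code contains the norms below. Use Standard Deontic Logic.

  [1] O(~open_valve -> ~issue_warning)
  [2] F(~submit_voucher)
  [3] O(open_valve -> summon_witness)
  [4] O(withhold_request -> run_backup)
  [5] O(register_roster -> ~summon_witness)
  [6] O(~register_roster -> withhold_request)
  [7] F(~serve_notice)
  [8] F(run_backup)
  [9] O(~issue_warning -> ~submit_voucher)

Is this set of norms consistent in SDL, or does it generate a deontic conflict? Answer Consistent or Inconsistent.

Inconsistent

F(~submit_voucher) at premise 2 means O(submit_voucher).
The contrapositive of premise 9 (O(~issue_warning -> ~submit_voucher)) is O(submit_voucher -> issue_warning), and O(submit_voucher) is already established, so O(issue_warning).
Premise 1, O(~open_valve -> ~issue_warning), contraposes to O(issue_warning -> open_valve); with O(issue_warning) we get O(open_valve).
Premise 3 is O(open_valve -> summon_witness); since O(open_valve), deontic closure gives O(summon_witness).
Premise 5 is O(register_roster -> ~summon_witness); contrapositively O(summon_witness -> ~register_roster). Since O(summon_witness) holds, K gives O(~register_roster).
From O(~register_roster) and premise 6, O(~register_roster -> withhold_request), we obtain O(withhold_request).
From O(withhold_request) and premise 4, O(withhold_request -> run_backup), we obtain O(run_backup).
Yet premise 8 is F(run_backup), i.e. O(~run_backup).
We now have both O(run_backup) and O(~run_backup) — run_backup is simultaneously obligatory and forbidden, violating the D-axiom.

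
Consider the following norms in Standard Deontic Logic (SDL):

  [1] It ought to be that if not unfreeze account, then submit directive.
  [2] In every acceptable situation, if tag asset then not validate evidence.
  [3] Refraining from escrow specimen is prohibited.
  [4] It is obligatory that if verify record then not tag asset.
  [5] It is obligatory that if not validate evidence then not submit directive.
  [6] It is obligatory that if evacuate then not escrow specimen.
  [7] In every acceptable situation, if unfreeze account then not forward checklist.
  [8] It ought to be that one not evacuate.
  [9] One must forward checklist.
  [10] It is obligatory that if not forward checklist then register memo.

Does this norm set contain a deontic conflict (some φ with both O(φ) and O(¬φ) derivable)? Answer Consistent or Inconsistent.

Premise 6 is O(evacuate → ¬escrow_specimen), but O(evacuate) is not derivable from the premises, so it does not yield O(¬escrow_specimen).
So O(¬escrow_specimen) is not derivable, and the apparent clash with O(escrow_specimen) does not arise.
A world satisfying every obligation exists (e.g. escrow_specimen=true, evacuate=false, forward_checklist=true, register_memo=false, submit_directive=true, tag_asset=false, unfreeze_account=false, validate_evidence=true, verify_record=false); no atom is both obligatory and forbidden, so the set is consistent.

Consistent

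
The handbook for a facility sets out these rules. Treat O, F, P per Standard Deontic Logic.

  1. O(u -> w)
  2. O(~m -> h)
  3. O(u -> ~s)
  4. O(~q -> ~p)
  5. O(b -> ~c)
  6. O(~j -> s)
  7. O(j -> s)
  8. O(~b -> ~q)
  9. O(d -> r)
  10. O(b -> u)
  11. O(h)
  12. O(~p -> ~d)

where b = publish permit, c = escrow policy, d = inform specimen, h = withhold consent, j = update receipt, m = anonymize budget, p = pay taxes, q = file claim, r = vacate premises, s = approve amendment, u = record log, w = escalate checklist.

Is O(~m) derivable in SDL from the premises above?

Premise 2 is O(~m -> h); even if O(h) held, inferring O(~m) would be affirming the consequent — invalid.
No other premise forces O(~m). An ideal world satisfying every premise can still have ~m false, so O(~m) is not derivable.

No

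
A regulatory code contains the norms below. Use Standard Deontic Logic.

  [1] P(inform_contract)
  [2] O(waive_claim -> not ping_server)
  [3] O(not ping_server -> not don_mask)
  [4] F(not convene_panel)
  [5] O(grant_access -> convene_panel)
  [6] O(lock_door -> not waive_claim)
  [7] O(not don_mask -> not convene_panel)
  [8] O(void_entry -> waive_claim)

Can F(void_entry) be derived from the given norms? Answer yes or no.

Premise 4, F(not convene_panel), is equivalent to O(convene_panel).
Premise 7 is O(not don_mask -> not convene_panel); contrapositively O(convene_panel -> don_mask). Since O(convene_panel) holds, K gives O(don_mask).
The contrapositive of premise 3 (O(not ping_server -> not don_mask)) is O(don_mask -> ping_server), and O(don_mask) is already established, so O(ping_server).
Premise 2 is O(waive_claim -> not ping_server); contrapositively O(ping_server -> not waive_claim). Since O(ping_server) holds, K gives O(not waive_claim).
The contrapositive of premise 8 (O(void_entry -> waive_claim)) is O(not waive_claim -> not void_entry), and O(not waive_claim) is already established, so O(not void_entry).
Premises 1, 5, 6 do not contribute to this derivation.
So O(not void_entry) holds, i.e. F(void_entry). The claim follows.

Yes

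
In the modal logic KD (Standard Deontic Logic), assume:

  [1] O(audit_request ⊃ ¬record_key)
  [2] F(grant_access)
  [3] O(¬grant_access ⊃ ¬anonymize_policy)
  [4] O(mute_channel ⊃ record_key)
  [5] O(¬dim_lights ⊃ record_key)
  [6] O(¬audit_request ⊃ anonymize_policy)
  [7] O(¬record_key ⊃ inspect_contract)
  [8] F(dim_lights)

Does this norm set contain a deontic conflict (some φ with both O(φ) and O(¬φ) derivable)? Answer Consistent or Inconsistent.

Premise 8 is F(dim_lights), i.e. O(¬dim_lights).
From O(¬dim_lights) and premise 5, O(¬dim_lights ⊃ record_key), we obtain O(record_key).
Premise 1, O(audit_request ⊃ ¬record_key), contraposes to O(record_key ⊃ ¬audit_request); with O(record_key) we get O(¬audit_request).
With premise 6, O(¬audit_request ⊃ anonymize_policy), the K-axiom yields O(anonymize_policy).
Premise 3, O(¬grant_access ⊃ ¬anonymize_policy), contraposes to O(anonymize_policy ⊃ grant_access); with O(anonymize_policy) we get O(grant_access).
However, F(grant_access) at premise 2 amounts to O(¬grant_access).
We now have both O(grant_access) and O(¬grant_access) — grant_access is simultaneously obligatory and forbidden, violating the D-axiom.

Inconsistent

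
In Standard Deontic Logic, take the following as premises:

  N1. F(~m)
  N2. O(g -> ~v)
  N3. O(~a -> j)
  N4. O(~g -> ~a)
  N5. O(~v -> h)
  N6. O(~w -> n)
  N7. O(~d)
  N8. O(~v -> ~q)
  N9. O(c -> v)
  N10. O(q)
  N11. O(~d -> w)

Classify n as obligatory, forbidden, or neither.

Premise 6 is O(~w -> n), but O(~w) is not derivable from the premises, so it does not yield O(n).
No premise or chain of K-axiom applications forces O(n), and none forces O(~n). So n is neither obligatory nor forbidden under these norms.

Neither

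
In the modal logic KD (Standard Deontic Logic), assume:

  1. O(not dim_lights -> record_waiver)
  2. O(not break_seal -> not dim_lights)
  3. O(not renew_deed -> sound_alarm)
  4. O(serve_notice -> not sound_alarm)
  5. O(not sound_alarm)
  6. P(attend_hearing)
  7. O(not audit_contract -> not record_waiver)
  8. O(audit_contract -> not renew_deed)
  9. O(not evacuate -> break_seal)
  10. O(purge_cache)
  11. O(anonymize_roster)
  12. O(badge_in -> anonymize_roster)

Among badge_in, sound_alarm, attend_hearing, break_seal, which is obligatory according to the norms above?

break_seal

Premise 5 gives O(not sound_alarm).
Premise 3 is O(not renew_deed -> sound_alarm); contrapositively O(not sound_alarm -> renew_deed). Since O(not sound_alarm) holds, K gives O(renew_deed).
Premise 8 is O(audit_contract -> not renew_deed); contrapositively O(renew_deed -> not audit_contract). Since O(renew_deed) holds, K gives O(not audit_contract).
Applying K to premise 7 (O(not audit_contract -> not record_waiver)) and O(not audit_contract) yields O(not record_waiver).
Premise 1 is O(not dim_lights -> record_waiver); contrapositively O(not record_waiver -> dim_lights). Since O(not record_waiver) holds, K gives O(dim_lights).
The contrapositive of premise 2 (O(not break_seal -> not dim_lights)) is O(dim_lights -> break_seal), and O(dim_lights) is already established, so O(break_seal).
So O(break_seal) holds — break_seal is obligatory. None of the other listed options is made obligatory by any chain of premises.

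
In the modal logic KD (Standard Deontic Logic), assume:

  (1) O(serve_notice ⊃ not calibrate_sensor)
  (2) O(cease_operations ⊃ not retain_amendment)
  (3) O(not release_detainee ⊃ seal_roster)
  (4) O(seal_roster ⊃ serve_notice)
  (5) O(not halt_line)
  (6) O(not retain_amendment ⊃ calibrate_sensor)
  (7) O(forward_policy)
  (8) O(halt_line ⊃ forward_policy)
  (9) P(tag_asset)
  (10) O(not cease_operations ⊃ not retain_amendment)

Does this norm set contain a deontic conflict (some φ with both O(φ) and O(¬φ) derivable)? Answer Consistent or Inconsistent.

Consistent

Premise 8 is O(halt_line ⊃ forward_policy); even if O(forward_policy) held, inferring O(halt_line) would be affirming the consequent — invalid.
So O(halt_line) is not derivable, and the apparent clash with O(not halt_line) does not arise.
A world satisfying every obligation exists (e.g. calibrate_sensor=true, cease_operations=false, forward_policy=true, halt_line=false, release_detainee=true, retain_amendment=false, seal_roster=false, serve_notice=false, tag_asset=false); no atom is both obligatory and forbidden, so the set is consistent.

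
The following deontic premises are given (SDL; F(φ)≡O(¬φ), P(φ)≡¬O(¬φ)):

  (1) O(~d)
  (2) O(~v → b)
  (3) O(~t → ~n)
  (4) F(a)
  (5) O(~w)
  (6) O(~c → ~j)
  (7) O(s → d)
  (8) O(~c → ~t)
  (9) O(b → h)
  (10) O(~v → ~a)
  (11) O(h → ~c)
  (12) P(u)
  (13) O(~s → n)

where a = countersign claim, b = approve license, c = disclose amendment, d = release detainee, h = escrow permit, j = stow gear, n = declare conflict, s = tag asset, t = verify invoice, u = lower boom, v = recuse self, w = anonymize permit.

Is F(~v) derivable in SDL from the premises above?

Yes

Premise 1 states O(~d) outright.
The contrapositive of premise 7 (O(s → d)) is O(~d → ~s), and O(~d) is already established, so O(~s).
With premise 13, O(~s → n), the K-axiom yields O(n).
The contrapositive of premise 3 (O(~t → ~n)) is O(n → t), and O(n) is already established, so O(t).
Premise 8, O(~c → ~t), contraposes to O(t → c); with O(t) we get O(c).
Premise 11, O(h → ~c), contraposes to O(c → ~h); with O(c) we get O(~h).
The contrapositive of premise 9 (O(b → h)) is O(~h → ~b), and O(~h) is already established, so O(~b).
Premise 2, O(~v → b), contraposes to O(~b → v); with O(~b) we get O(v).
Premises 4, 5, 6, 10, 12 do not contribute to this derivation.
So O(v) holds, i.e. F(~v). The claim follows.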